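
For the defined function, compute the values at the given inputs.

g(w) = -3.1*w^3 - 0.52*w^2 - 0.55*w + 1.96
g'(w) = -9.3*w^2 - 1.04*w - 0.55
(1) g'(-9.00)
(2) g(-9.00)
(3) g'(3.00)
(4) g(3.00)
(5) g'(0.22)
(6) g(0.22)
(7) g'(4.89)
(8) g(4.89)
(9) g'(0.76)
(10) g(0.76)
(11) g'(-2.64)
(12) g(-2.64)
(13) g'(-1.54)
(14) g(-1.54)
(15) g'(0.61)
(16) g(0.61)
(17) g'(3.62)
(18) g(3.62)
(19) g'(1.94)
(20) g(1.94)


(1) = -744.49
(2) = 2224.69
(3) = -87.37
(4) = -88.07
(5) = -1.23
(6) = 1.78
(7) = -228.02
(8) = -375.65
(9) = -6.71
(10) = -0.12
(11) = -62.62
(12) = 56.83
(13) = -21.00
(14) = 12.90
(15) = -4.64
(16) = 0.73
(17) = -126.19
(18) = -153.90
(19) = -37.57
(20) = -23.70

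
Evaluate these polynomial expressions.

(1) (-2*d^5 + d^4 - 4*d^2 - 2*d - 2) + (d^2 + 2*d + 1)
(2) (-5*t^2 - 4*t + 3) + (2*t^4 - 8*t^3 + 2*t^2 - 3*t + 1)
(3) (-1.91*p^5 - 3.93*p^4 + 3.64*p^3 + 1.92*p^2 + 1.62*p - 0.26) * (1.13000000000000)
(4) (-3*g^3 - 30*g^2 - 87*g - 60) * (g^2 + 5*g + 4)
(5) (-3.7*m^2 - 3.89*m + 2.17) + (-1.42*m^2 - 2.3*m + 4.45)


(1) = -2*d^5 + d^4 - 3*d^2 - 1
(2) = 2*t^4 - 8*t^3 - 3*t^2 - 7*t + 4
(3) = -2.1583*p^5 - 4.4409*p^4 + 4.1132*p^3 + 2.1696*p^2 + 1.8306*p - 0.2938
(4) = -3*g^5 - 45*g^4 - 249*g^3 - 615*g^2 - 648*g - 240
(5) = -5.12*m^2 - 6.19*m + 6.62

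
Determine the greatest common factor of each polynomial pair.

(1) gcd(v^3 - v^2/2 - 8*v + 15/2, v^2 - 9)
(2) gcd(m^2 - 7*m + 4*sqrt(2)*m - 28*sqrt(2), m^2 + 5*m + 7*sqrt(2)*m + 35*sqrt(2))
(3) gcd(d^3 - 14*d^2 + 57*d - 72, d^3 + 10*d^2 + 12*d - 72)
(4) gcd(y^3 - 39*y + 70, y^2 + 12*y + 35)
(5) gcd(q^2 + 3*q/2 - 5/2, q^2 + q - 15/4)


(1) = v + 3
(2) = gcd((m - 7)*(m + 4*sqrt(2)), (m + 5)*(m + 7*sqrt(2))) = 1
(3) = gcd((d - 8)*(d - 3)^2, (d - 2)*(d + 6)^2) = 1
(4) = gcd((y - 5)*(y - 2)*(y + 7), (y + 5)*(y + 7)) = y + 7
(5) = gcd((q - 1)*(q + 5/2), (q - 3/2)*(q + 5/2)) = q + 5/2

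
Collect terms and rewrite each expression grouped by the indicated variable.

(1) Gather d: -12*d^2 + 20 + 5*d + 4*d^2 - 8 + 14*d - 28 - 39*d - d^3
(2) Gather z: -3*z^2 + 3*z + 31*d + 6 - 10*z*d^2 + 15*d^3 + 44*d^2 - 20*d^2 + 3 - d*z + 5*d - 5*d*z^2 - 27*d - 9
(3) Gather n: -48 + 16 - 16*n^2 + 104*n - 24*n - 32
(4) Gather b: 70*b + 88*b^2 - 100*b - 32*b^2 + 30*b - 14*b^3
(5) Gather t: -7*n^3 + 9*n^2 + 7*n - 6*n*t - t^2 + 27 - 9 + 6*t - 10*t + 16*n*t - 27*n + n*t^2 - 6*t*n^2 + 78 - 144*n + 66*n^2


(1) = -d^3 - 8*d^2 - 20*d - 16
(2) = 15*d^3 + 24*d^2 + 9*d + z^2*(-5*d - 3) + z*(-10*d^2 - d + 3)
(3) = -16*n^2 + 80*n - 64
(4) = -14*b^3 + 56*b^2
(5) = -7*n^3 + 75*n^2 - 164*n + t^2*(n - 1) + t*(-6*n^2 + 10*n - 4) + 96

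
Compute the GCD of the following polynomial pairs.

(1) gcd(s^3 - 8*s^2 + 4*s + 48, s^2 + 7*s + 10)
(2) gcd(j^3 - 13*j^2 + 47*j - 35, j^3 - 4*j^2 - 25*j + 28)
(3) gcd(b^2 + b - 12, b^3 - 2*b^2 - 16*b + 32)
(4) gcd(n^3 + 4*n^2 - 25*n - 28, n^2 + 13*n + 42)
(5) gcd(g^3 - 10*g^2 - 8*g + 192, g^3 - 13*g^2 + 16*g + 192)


(1) = s + 2
(2) = j^2 - 8*j + 7
(3) = gcd((b - 3)*(b + 4), (b - 4)*(b - 2)*(b + 4)) = b + 4
(4) = n + 7
(5) = g - 8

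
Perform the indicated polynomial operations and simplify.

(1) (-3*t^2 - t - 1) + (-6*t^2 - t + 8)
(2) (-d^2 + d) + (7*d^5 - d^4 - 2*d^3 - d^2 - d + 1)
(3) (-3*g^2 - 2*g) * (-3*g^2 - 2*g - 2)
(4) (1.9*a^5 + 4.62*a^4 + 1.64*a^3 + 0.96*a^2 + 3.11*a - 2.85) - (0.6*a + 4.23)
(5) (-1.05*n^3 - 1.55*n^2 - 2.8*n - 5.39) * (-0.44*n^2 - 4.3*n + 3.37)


(1) = -9*t^2 - 2*t + 7
(2) = 7*d^5 - d^4 - 2*d^3 - 2*d^2 + 1
(3) = 9*g^4 + 12*g^3 + 10*g^2 + 4*g
(4) = 1.9*a^5 + 4.62*a^4 + 1.64*a^3 + 0.96*a^2 + 2.51*a - 7.08
(5) = 0.462*n^5 + 5.197*n^4 + 4.3585*n^3 + 9.1881*n^2 + 13.741*n - 18.1643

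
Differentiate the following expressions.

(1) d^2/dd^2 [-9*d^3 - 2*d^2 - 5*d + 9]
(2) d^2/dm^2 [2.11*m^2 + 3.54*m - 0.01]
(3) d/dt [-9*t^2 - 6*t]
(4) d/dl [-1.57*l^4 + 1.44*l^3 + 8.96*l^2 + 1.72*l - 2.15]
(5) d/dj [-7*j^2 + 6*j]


(1) = -54*d - 4
(2) = 4.22000000000000
(3) = -18*t - 6
(4) = -6.28*l^3 + 4.32*l^2 + 17.92*l + 1.72
(5) = 6 - 14*j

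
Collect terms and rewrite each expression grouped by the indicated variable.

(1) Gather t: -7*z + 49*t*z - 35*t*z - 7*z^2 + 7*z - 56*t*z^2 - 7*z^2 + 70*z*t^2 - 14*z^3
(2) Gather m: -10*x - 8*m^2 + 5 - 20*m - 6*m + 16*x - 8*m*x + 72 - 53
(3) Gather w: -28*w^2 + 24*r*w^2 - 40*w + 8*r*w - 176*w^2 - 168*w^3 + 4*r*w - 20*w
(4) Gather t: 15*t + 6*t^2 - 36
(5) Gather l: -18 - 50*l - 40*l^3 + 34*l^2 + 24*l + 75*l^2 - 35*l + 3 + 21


(1) = 70*t^2*z + t*(-56*z^2 + 14*z) - 14*z^3 - 14*z^2
(2) = -8*m^2 + m*(-8*x - 26) + 6*x + 24
(3) = -168*w^3 + w^2*(24*r - 204) + w*(12*r - 60)
(4) = 6*t^2 + 15*t - 36
(5) = -40*l^3 + 109*l^2 - 61*l + 6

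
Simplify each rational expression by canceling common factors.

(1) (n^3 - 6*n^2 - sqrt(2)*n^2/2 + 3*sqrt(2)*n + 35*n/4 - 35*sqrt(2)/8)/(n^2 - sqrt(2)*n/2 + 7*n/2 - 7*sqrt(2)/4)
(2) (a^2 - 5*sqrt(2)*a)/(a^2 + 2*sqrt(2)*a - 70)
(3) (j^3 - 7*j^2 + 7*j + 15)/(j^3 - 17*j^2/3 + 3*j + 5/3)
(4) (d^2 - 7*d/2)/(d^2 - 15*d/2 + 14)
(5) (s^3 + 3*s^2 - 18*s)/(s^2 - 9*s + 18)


(1) = (32*n^2 - 192*n + 280)/(32*n + 112)
(2) = a/(a + 7*sqrt(2))
(3) = (3*j^2 - 6*j - 9)/(3*j^2 - 2*j - 1)
(4) = d/(d - 4)
(5) = (s^2 + 6*s)/(s - 6)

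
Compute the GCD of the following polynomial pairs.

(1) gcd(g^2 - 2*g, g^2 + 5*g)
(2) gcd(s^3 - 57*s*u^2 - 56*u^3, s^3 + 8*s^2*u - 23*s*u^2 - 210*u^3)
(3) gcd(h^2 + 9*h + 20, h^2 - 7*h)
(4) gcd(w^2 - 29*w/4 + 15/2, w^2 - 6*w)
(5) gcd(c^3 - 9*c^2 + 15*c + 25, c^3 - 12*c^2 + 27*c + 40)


(1) = g
(2) = s + 7*u
(3) = 1
(4) = w - 6
(5) = c^2 - 4*c - 5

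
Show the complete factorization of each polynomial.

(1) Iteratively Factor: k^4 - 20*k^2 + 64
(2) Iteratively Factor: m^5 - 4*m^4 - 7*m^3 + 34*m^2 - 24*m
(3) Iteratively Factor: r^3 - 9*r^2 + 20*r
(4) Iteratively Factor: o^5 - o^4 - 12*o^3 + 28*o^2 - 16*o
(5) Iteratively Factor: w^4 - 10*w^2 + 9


(1) = (k + 2)*(k^3 - 2*k^2 - 16*k + 32) = (k - 2)*(k + 2)*(k^2 - 16) = (k - 2)*(k + 2)*(k + 4)*(k - 4)
(2) = (m - 2)*(m^4 - 2*m^3 - 11*m^2 + 12*m) = (m - 4)*(m - 2)*(m^3 + 2*m^2 - 3*m) = (m - 4)*(m - 2)*(m + 3)*(m^2 - m) = (m - 4)*(m - 2)*(m - 1)*(m + 3)*(m)
(3) = (r - 5)*(r^2 - 4*r) = r*(r - 5)*(r - 4)
(4) = (o + 4)*(o^4 - 5*o^3 + 8*o^2 - 4*o) = (o - 1)*(o + 4)*(o^3 - 4*o^2 + 4*o) = (o - 2)*(o - 1)*(o + 4)*(o^2 - 2*o) = (o - 2)^2*(o - 1)*(o + 4)*(o)
(5) = (w - 3)*(w^3 + 3*w^2 - w - 3) = (w - 3)*(w + 1)*(w^2 + 2*w - 3) = (w - 3)*(w + 1)*(w + 3)*(w - 1)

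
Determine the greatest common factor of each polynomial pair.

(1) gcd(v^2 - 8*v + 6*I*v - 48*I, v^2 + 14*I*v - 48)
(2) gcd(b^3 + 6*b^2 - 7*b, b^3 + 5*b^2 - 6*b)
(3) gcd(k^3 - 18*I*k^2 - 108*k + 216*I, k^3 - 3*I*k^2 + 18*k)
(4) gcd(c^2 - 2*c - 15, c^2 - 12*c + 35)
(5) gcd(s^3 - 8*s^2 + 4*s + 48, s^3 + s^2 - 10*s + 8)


(1) = gcd((v - 8)*(v + 6*I), (v + 6*I)*(v + 8*I)) = v + 6*I
(2) = b^2 - b
(3) = gcd((k - 6*I)^3, k*(k - 6*I)*(k + 3*I)) = k - 6*I
(4) = gcd((c - 5)*(c + 3), (c - 7)*(c - 5)) = c - 5
(5) = gcd((s - 6)*(s - 4)*(s + 2), (s - 2)*(s - 1)*(s + 4)) = 1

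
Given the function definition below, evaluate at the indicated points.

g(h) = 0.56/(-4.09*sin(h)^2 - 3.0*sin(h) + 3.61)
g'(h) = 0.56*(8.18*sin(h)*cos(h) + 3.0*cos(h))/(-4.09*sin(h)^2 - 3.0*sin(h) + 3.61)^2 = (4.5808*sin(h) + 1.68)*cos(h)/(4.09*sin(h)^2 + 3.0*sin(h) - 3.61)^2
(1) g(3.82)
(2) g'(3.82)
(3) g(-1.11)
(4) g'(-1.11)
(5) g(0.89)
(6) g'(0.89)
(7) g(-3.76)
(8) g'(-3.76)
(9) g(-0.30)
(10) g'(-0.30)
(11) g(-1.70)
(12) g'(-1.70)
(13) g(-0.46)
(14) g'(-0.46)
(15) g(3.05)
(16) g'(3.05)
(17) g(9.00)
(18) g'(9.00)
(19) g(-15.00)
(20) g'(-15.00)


(1) = 0.14
(2) = 0.06
(3) = 0.19
(4) = -0.12
(5) = -0.47
(6) = 2.33
(7) = 1.13
(8) = -14.35
(9) = 0.14
(10) = 0.02
(11) = 0.22
(12) = 0.06
(13) = 0.14
(14) = -0.02
(15) = 0.17
(16) = -0.19
(17) = 0.33
(18) = -1.15
(19) = 0.15
(20) = 0.07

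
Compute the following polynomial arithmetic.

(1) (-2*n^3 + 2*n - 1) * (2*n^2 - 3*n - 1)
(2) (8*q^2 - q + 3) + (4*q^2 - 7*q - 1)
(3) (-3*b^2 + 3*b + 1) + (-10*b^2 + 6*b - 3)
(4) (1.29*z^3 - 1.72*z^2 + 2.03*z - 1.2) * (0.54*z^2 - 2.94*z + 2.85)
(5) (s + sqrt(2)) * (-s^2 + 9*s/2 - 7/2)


(1) = -4*n^5 + 6*n^4 + 6*n^3 - 8*n^2 + n + 1
(2) = 12*q^2 - 8*q + 2
(3) = -13*b^2 + 9*b - 2
(4) = 0.6966*z^5 - 4.7214*z^4 + 9.8295*z^3 - 11.5182*z^2 + 9.3135*z - 3.42
(5) = -s^3 - sqrt(2)*s^2 + 9*s^2/2 - 7*s/2 + 9*sqrt(2)*s/2 - 7*sqrt(2)/2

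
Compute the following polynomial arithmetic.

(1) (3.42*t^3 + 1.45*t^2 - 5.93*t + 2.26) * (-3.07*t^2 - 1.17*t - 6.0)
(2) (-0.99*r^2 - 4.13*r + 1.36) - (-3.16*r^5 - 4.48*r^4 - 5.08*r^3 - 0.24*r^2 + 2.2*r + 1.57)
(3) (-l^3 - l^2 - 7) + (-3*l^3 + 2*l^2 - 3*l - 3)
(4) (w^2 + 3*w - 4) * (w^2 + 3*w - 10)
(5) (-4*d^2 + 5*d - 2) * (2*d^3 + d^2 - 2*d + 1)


(1) = -10.4994*t^5 - 8.4529*t^4 - 4.0114*t^3 - 8.7001*t^2 + 32.9358*t - 13.56
(2) = 3.16*r^5 + 4.48*r^4 + 5.08*r^3 - 0.75*r^2 - 6.33*r - 0.21
(3) = -4*l^3 + l^2 - 3*l - 10
(4) = w^4 + 6*w^3 - 5*w^2 - 42*w + 40
(5) = -8*d^5 + 6*d^4 + 9*d^3 - 16*d^2 + 9*d - 2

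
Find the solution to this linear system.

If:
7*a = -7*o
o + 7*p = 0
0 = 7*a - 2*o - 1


Then:
a = 1/9
o = -1/9
p = 1/63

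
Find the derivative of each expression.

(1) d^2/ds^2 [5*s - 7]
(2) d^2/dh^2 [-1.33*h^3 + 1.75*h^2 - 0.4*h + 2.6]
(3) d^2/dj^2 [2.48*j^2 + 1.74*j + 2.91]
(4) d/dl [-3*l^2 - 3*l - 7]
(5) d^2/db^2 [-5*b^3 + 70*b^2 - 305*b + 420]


(1) = 0
(2) = 3.5 - 7.98*h
(3) = 4.96000000000000
(4) = -6*l - 3
(5) = 140 - 30*b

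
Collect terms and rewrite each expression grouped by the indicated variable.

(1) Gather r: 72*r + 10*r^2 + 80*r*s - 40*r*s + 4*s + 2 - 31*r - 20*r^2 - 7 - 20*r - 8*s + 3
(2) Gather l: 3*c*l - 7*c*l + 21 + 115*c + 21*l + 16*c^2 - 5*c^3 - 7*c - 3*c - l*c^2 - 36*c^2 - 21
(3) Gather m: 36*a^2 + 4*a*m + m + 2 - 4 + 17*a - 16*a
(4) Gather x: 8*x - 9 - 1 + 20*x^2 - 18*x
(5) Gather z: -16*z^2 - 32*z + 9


(1) = -10*r^2 + r*(40*s + 21) - 4*s - 2
(2) = -5*c^3 - 20*c^2 + 105*c + l*(-c^2 - 4*c + 21)
(3) = 36*a^2 + a + m*(4*a + 1) - 2
(4) = 20*x^2 - 10*x - 10
(5) = -16*z^2 - 32*z + 9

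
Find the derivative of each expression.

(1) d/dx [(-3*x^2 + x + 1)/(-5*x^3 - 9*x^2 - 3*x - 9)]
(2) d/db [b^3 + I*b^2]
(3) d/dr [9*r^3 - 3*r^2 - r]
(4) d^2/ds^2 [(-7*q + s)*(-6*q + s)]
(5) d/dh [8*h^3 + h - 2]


(1) = (-15*x^4 + 10*x^3 + 33*x^2 + 72*x - 6)/(25*x^6 + 90*x^5 + 111*x^4 + 144*x^3 + 171*x^2 + 54*x + 81)
(2) = b*(3*b + 2*I)
(3) = 27*r^2 - 6*r - 1
(4) = 2
(5) = 24*h^2 + 1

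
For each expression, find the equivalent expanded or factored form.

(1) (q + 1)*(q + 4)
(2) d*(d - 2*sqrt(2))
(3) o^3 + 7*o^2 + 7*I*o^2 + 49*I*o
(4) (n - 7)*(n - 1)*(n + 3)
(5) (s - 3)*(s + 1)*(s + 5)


(1) = q^2 + 5*q + 4
(2) = d^2 - 2*sqrt(2)*d
(3) = o*(o + 7)*(o + 7*I)
(4) = n^3 - 5*n^2 - 17*n + 21
(5) = s^3 + 3*s^2 - 13*s - 15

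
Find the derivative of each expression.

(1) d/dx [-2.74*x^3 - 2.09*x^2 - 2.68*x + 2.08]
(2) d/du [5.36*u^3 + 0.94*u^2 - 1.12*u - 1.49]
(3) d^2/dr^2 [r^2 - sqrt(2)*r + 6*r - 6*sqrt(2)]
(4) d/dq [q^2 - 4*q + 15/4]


(1) = -8.22*x^2 - 4.18*x - 2.68
(2) = 16.08*u^2 + 1.88*u - 1.12
(3) = 2
(4) = 2*q - 4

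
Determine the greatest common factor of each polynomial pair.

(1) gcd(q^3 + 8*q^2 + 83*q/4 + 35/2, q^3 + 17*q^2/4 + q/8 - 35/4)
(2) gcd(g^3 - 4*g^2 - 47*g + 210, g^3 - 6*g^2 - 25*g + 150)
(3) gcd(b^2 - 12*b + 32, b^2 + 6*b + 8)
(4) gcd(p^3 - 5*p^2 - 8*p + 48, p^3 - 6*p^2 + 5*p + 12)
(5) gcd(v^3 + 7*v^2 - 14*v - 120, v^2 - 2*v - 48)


(1) = gcd((q + 2)*(q + 5/2)*(q + 7/2), (q - 5/4)*(q + 2)*(q + 7/2)) = q^2 + 11*q/2 + 7
(2) = g^2 - 11*g + 30
(3) = 1
(4) = p - 4
(5) = v + 6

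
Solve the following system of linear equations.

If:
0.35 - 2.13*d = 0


Then:
d = 0.16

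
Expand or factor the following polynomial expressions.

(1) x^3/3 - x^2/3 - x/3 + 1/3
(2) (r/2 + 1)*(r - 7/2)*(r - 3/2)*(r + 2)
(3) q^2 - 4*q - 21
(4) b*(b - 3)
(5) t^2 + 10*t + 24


(1) = (x/3 + 1/3)*(x - 1)^2
(2) = r^4/2 - r^3/2 - 43*r^2/8 + r/2 + 21/2
(3) = (q - 7)*(q + 3)
(4) = b^2 - 3*b
(5) = (t + 4)*(t + 6)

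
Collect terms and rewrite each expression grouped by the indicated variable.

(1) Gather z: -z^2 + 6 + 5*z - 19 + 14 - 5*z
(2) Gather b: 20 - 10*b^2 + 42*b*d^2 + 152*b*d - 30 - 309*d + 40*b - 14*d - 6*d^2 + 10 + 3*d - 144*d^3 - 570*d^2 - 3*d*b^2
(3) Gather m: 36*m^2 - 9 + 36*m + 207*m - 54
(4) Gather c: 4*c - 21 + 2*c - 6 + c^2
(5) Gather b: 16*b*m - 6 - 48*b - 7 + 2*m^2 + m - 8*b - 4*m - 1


(1) = 1 - z^2
(2) = b^2*(-3*d - 10) + b*(42*d^2 + 152*d + 40) - 144*d^3 - 576*d^2 - 320*d
(3) = 36*m^2 + 243*m - 63
(4) = c^2 + 6*c - 27
(5) = b*(16*m - 56) + 2*m^2 - 3*m - 14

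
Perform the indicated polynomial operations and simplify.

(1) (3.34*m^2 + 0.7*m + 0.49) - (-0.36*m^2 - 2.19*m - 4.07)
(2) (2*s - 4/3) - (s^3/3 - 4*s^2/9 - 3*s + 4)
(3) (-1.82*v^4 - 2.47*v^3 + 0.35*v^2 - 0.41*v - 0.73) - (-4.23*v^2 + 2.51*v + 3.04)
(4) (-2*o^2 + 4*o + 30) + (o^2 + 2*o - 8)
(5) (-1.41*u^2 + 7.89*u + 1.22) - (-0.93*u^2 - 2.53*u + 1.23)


(1) = 3.7*m^2 + 2.89*m + 4.56
(2) = -s^3/3 + 4*s^2/9 + 5*s - 16/3
(3) = -1.82*v^4 - 2.47*v^3 + 4.58*v^2 - 2.92*v - 3.77
(4) = -o^2 + 6*o + 22
(5) = -0.48*u^2 + 10.42*u - 0.01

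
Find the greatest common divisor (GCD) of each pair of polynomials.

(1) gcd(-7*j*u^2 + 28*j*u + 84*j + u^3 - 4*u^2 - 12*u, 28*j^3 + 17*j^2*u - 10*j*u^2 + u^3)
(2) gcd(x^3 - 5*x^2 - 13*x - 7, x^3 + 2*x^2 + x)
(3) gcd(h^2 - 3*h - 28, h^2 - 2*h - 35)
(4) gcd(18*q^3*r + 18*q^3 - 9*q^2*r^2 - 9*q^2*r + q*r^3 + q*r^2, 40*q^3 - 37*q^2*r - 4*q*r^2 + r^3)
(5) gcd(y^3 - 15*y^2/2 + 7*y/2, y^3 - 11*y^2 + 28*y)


(1) = gcd((-7*j + u)*(u - 6)*(u + 2), (-7*j + u)*(-4*j + u)*(j + u)) = -7*j + u
(2) = x^2 + 2*x + 1
(3) = h - 7
(4) = 1
(5) = y^2 - 7*y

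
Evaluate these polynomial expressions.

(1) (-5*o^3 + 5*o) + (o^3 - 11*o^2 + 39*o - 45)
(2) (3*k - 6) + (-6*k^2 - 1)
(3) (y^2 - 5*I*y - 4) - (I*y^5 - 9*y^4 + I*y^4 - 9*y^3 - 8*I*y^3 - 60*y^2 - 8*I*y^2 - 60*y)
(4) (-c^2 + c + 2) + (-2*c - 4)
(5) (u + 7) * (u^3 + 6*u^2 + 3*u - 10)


(1) = -4*o^3 - 11*o^2 + 44*o - 45
(2) = -6*k^2 + 3*k - 7
(3) = -I*y^5 + 9*y^4 - I*y^4 + 9*y^3 + 8*I*y^3 + 61*y^2 + 8*I*y^2 + 60*y - 5*I*y - 4
(4) = -c^2 - c - 2
(5) = u^4 + 13*u^3 + 45*u^2 + 11*u - 70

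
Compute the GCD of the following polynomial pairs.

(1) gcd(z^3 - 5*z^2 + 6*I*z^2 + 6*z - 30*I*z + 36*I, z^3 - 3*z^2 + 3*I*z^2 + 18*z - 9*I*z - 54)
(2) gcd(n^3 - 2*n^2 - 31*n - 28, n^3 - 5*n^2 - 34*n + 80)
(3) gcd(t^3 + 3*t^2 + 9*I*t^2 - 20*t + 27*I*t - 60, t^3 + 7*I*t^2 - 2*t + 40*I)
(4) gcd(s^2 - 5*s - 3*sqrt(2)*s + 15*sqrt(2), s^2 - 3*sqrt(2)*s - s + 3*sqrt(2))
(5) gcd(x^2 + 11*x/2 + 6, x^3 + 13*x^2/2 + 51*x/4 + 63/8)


(1) = z^2 + z*(-3 + 6*I) - 18*I
(2) = gcd((n - 7)*(n + 1)*(n + 4), (n - 8)*(n - 2)*(n + 5)) = 1
(3) = gcd((t + 3)*(t + 4*I)*(t + 5*I), (t - 2*I)*(t + 4*I)*(t + 5*I)) = t^2 + 9*I*t - 20
(4) = gcd((s - 5)*(s - 3*sqrt(2)), (s - 1)*(s - 3*sqrt(2))) = s - 3*sqrt(2)
(5) = x + 3/2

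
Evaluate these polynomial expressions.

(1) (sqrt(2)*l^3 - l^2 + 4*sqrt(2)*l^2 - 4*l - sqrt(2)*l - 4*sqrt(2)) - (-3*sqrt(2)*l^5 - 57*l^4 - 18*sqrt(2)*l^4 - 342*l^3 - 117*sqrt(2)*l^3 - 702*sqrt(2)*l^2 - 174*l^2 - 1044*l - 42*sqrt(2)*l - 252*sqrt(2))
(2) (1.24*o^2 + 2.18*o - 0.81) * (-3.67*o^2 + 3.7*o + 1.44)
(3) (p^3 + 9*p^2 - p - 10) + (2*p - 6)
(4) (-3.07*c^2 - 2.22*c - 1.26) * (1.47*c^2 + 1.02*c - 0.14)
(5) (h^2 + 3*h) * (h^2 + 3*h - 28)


(1) = 3*sqrt(2)*l^5 + 18*sqrt(2)*l^4 + 57*l^4 + 118*sqrt(2)*l^3 + 342*l^3 + 173*l^2 + 706*sqrt(2)*l^2 + 41*sqrt(2)*l + 1040*l + 248*sqrt(2)
(2) = -4.5508*o^4 - 3.4126*o^3 + 12.8243*o^2 + 0.1422*o - 1.1664
(3) = p^3 + 9*p^2 + p - 16
(4) = -4.5129*c^4 - 6.3948*c^3 - 3.6868*c^2 - 0.9744*c + 0.1764
(5) = h^4 + 6*h^3 - 19*h^2 - 84*h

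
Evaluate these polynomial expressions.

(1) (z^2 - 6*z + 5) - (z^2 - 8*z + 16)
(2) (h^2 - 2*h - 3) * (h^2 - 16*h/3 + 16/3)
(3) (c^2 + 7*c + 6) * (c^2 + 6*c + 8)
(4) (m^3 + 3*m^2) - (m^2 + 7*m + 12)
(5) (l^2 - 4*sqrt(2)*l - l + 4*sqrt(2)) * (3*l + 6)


(1) = 2*z - 11
(2) = h^4 - 22*h^3/3 + 13*h^2 + 16*h/3 - 16
(3) = c^4 + 13*c^3 + 56*c^2 + 92*c + 48
(4) = m^3 + 2*m^2 - 7*m - 12
(5) = 3*l^3 - 12*sqrt(2)*l^2 + 3*l^2 - 12*sqrt(2)*l - 6*l + 24*sqrt(2)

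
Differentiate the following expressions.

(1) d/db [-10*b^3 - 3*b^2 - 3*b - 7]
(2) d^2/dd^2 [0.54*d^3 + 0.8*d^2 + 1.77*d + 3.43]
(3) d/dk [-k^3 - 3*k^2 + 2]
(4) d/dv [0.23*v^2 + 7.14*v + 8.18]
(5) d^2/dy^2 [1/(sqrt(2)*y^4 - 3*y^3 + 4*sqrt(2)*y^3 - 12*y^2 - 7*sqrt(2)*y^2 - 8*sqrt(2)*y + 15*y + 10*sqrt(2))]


(1) = -30*b^2 - 6*b - 3
(2) = 3.24*d + 1.6
(3) = 3*k*(-k - 2)
(4) = 0.46*v + 7.14
(5) = 2*((-6*sqrt(2)*y^2 - 12*sqrt(2)*y + 9*y + 7*sqrt(2) + 12)*(sqrt(2)*y^4 - 3*y^3 + 4*sqrt(2)*y^3 - 12*y^2 - 7*sqrt(2)*y^2 - 8*sqrt(2)*y + 15*y + 10*sqrt(2)) + (-4*sqrt(2)*y^3 - 12*sqrt(2)*y^2 + 9*y^2 + 14*sqrt(2)*y + 24*y - 15 + 8*sqrt(2))^2)/(sqrt(2)*y^4 - 3*y^3 + 4*sqrt(2)*y^3 - 12*y^2 - 7*sqrt(2)*y^2 - 8*sqrt(2)*y + 15*y + 10*sqrt(2))^3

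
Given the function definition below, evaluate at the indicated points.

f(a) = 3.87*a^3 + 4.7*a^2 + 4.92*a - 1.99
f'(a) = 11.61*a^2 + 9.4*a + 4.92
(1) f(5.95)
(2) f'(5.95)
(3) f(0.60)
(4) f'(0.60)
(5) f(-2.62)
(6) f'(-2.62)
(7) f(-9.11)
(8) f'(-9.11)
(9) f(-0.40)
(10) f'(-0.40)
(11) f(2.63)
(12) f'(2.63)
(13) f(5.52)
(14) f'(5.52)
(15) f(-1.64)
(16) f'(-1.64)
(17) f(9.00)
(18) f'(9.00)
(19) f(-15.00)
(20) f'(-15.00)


(1) = 1008.87
(2) = 471.87
(3) = 3.49
(4) = 14.74
(5) = -52.22
(6) = 59.99
(7) = -2582.69
(8) = 882.82
(9) = -3.45
(10) = 3.02
(11) = 113.86
(12) = 109.95
(13) = 819.30
(14) = 410.57
(15) = -14.49
(16) = 20.73
(17) = 3244.22
(18) = 1029.93
(19) = -12079.54
(20) = 2476.17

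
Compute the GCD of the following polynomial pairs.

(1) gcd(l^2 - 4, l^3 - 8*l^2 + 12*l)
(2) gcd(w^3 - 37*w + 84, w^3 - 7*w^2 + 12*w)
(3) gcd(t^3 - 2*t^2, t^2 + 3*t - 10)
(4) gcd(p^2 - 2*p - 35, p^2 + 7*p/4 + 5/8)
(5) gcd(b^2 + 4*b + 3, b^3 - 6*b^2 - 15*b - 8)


(1) = l - 2
(2) = gcd((w - 4)*(w - 3)*(w + 7), w*(w - 4)*(w - 3)) = w^2 - 7*w + 12
(3) = t - 2
(4) = 1
(5) = gcd((b + 1)*(b + 3), (b - 8)*(b + 1)^2) = b + 1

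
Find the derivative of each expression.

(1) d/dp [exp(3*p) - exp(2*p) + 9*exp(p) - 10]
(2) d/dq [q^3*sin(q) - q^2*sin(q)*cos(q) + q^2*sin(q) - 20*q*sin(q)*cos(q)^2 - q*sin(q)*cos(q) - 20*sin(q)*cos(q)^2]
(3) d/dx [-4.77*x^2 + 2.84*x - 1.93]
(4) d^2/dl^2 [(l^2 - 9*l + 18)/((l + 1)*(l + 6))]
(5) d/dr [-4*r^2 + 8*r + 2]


(1) = (3*exp(2*p) - 2*exp(p) + 9)*exp(p)
(2) = q^3*cos(q) + 3*q^2*sin(q) + q^2*cos(q) - q^2*cos(2*q) + 2*q*sin(q) - sqrt(2)*q*sin(2*q + pi/4) - 5*q*cos(q) - 15*q*cos(3*q) + 15*sin(q) - sin(2*q)/2 - 5*sin(3*q) - 20*sqrt(2)*sin(q + pi/4) + 15*cos(q) - 15*cos(3*q)
(3) = 2.84 - 9.54*x
(4) = 8*(-4*l^3 + 9*l^2 + 135*l + 297)/(l^6 + 21*l^5 + 165*l^4 + 595*l^3 + 990*l^2 + 756*l + 216)
(5) = 8 - 8*r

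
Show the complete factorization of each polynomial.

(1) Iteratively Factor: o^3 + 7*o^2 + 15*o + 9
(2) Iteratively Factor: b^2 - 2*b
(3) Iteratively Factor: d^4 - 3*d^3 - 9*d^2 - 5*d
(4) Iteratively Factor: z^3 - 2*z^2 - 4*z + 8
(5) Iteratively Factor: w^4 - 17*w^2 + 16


(1) = (o + 3)*(o^2 + 4*o + 3) = (o + 3)^2*(o + 1)
(2) = (b - 2)*(b)
(3) = (d + 1)*(d^3 - 4*d^2 - 5*d) = d*(d + 1)*(d^2 - 4*d - 5) = d*(d - 5)*(d + 1)*(d + 1)
(4) = (z - 2)*(z^2 - 4) = (z - 2)^2*(z + 2)
(5) = (w + 1)*(w^3 - w^2 - 16*w + 16) = (w - 1)*(w + 1)*(w^2 - 16) = (w - 1)*(w + 1)*(w + 4)*(w - 4)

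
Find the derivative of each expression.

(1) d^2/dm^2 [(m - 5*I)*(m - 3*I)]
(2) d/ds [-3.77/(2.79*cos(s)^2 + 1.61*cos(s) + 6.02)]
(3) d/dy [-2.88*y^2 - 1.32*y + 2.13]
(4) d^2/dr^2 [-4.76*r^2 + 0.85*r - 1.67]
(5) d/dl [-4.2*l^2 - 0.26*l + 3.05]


(1) = 2
(2) = -(21.0366*cos(s) + 6.0697)*sin(s)/(2.79*cos(s)^2 + 1.61*cos(s) + 6.02)^2
(3) = -5.76*y - 1.32
(4) = -9.52000000000000
(5) = -8.4*l - 0.26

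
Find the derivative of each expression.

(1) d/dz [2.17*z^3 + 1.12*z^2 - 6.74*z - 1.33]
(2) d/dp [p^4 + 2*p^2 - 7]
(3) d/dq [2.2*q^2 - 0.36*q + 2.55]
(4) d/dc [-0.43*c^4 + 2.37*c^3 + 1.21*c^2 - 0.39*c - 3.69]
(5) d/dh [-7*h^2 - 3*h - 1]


(1) = 6.51*z^2 + 2.24*z - 6.74
(2) = 4*p*(p^2 + 1)
(3) = 4.4*q - 0.36
(4) = -1.72*c^3 + 7.11*c^2 + 2.42*c - 0.39
(5) = -14*h - 3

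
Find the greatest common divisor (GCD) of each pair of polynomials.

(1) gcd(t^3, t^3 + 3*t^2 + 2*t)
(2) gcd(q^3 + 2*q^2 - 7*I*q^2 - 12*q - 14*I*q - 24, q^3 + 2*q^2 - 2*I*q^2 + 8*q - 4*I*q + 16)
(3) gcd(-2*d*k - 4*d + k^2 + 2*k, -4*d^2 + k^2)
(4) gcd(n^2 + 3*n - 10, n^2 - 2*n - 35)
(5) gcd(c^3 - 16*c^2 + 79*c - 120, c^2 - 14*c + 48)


(1) = t
(2) = gcd((q + 2)*(q - 4*I)*(q - 3*I), (q + 2)*(q - 4*I)*(q + 2*I)) = q^2 + q*(2 - 4*I) - 8*I
(3) = 2*d - k
(4) = gcd((n - 2)*(n + 5), (n - 7)*(n + 5)) = n + 5
(5) = c - 8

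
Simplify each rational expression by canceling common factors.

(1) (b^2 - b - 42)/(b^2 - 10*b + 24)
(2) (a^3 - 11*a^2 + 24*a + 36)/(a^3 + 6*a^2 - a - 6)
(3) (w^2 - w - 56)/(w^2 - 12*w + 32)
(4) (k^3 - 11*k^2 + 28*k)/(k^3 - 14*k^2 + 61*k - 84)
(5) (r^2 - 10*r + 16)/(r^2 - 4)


(1) = (b^2 - b - 42)/(b^2 - 10*b + 24)
(2) = (a^2 - 12*a + 36)/(a^2 + 5*a - 6)
(3) = (w + 7)/(w - 4)
(4) = k/(k - 3)
(5) = (r - 8)/(r + 2)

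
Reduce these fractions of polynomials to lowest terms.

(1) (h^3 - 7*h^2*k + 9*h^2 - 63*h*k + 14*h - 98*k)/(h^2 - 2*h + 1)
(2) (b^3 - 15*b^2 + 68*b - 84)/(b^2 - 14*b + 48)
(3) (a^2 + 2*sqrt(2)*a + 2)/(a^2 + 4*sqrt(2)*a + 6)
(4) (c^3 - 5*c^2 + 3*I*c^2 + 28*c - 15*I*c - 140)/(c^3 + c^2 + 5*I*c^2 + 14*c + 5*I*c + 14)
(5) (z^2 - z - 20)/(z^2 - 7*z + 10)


(1) = (h^3 - 7*h^2*k + 9*h^2 - 63*h*k + 14*h - 98*k)/(h^2 - 2*h + 1)
(2) = (b^2 - 9*b + 14)/(b - 8)
(3) = (a + sqrt(2))/(a + 3*sqrt(2))
(4) = (c^2 + c*(-5 - 4*I) + 20*I)/(c^2 + c*(1 - 2*I) - 2*I)
(5) = (z + 4)/(z - 2)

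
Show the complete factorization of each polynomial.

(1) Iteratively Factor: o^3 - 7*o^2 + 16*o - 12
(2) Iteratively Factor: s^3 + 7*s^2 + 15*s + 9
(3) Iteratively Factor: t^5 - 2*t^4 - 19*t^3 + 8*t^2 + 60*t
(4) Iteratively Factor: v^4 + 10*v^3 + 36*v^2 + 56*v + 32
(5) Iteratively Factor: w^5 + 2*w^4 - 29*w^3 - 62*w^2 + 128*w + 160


(1) = (o - 2)*(o^2 - 5*o + 6) = (o - 2)^2*(o - 3)
(2) = (s + 3)*(s^2 + 4*s + 3) = (s + 3)^2*(s + 1)
(3) = (t - 2)*(t^4 - 19*t^2 - 30*t) = (t - 2)*(t + 3)*(t^3 - 3*t^2 - 10*t) = (t - 2)*(t + 2)*(t + 3)*(t^2 - 5*t) = t*(t - 2)*(t + 2)*(t + 3)*(t - 5)
(4) = (v + 2)*(v^3 + 8*v^2 + 20*v + 16) = (v + 2)^2*(v^2 + 6*v + 8) = (v + 2)^3*(v + 4)
(5) = (w + 1)*(w^4 + w^3 - 30*w^2 - 32*w + 160) = (w - 2)*(w + 1)*(w^3 + 3*w^2 - 24*w - 80) = (w - 2)*(w + 1)*(w + 4)*(w^2 - w - 20) = (w - 2)*(w + 1)*(w + 4)^2*(w - 5)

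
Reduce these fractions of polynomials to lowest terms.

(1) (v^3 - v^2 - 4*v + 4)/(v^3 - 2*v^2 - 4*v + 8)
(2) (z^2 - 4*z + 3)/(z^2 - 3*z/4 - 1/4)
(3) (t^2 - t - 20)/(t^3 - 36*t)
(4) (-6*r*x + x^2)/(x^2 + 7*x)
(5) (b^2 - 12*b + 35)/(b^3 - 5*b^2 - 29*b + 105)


(1) = (v - 1)/(v - 2)
(2) = (4*z - 12)/(4*z + 1)
(3) = (t^2 - t - 20)/(t^3 - 36*t)
(4) = (-6*r + x)/(x + 7)
(5) = (b - 5)/(b^2 + 2*b - 15)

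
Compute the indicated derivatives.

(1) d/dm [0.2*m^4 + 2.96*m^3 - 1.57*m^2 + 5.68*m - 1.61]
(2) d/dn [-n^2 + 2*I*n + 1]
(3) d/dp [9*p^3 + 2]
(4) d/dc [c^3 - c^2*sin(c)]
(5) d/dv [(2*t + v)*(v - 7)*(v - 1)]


(1) = 0.8*m^3 + 8.88*m^2 - 3.14*m + 5.68
(2) = -2*n + 2*I
(3) = 27*p^2
(4) = c*(-c*cos(c) + 3*c - 2*sin(c))
(5) = 4*t*v - 16*t + 3*v^2 - 16*v + 7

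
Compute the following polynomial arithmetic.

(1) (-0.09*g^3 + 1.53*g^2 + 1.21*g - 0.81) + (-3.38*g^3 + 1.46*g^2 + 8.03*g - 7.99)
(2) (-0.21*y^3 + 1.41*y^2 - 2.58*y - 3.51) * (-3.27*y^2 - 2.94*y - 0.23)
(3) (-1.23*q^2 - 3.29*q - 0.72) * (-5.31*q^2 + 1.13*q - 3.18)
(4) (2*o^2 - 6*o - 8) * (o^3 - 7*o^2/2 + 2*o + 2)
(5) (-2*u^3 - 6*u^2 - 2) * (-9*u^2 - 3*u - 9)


(1) = -3.47*g^3 + 2.99*g^2 + 9.24*g - 8.8
(2) = 0.6867*y^5 - 3.9933*y^4 + 4.3395*y^3 + 18.7386*y^2 + 10.9128*y + 0.8073
(3) = 6.5313*q^4 + 16.08*q^3 + 4.0169*q^2 + 9.6486*q + 2.2896
(4) = 2*o^5 - 13*o^4 + 17*o^3 + 20*o^2 - 28*o - 16
(5) = 18*u^5 + 60*u^4 + 36*u^3 + 72*u^2 + 6*u + 18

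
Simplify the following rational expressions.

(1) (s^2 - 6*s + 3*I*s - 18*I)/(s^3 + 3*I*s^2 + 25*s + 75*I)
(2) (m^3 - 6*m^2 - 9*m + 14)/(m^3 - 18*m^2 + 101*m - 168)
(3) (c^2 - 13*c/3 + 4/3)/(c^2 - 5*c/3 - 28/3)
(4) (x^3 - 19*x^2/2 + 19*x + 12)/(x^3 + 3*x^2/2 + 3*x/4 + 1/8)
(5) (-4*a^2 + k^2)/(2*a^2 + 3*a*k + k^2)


(1) = (s - 6)/(s^2 + 25)
(2) = (m^2 + m - 2)/(m^2 - 11*m + 24)
(3) = (3*c - 1)/(3*c + 7)
(4) = (4*x^2 - 40*x + 96)/(4*x^2 + 4*x + 1)
(5) = (-2*a + k)/(a + k)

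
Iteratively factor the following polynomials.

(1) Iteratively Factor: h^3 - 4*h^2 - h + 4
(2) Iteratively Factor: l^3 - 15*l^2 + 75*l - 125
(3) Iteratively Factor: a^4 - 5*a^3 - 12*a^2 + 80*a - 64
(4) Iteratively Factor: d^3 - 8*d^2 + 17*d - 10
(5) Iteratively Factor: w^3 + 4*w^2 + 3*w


(1) = (h + 1)*(h^2 - 5*h + 4) = (h - 4)*(h + 1)*(h - 1)
(2) = (l - 5)*(l^2 - 10*l + 25) = (l - 5)^2*(l - 5)
(3) = (a - 4)*(a^3 - a^2 - 16*a + 16) = (a - 4)^2*(a^2 + 3*a - 4) = (a - 4)^2*(a + 4)*(a - 1)
(4) = (d - 1)*(d^2 - 7*d + 10) = (d - 5)*(d - 1)*(d - 2)
(5) = (w + 1)*(w^2 + 3*w) = (w + 1)*(w + 3)*(w)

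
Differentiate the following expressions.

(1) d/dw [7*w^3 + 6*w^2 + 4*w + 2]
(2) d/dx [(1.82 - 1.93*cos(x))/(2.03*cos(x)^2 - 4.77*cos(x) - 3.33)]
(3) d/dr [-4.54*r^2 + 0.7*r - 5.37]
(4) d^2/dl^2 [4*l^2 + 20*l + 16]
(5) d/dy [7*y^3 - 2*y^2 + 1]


(1) = 21*w^2 + 12*w + 4
(2) = (-3.9179*cos(x)^2 + 7.3892*cos(x) - 15.1083)*sin(x)/(4.1209*cos(x)^4 - 19.3662*cos(x)^3 + 9.2331*cos(x)^2 + 31.7682*cos(x) + 11.0889)
(3) = 0.7 - 9.08*r
(4) = 8
(5) = y*(21*y - 4)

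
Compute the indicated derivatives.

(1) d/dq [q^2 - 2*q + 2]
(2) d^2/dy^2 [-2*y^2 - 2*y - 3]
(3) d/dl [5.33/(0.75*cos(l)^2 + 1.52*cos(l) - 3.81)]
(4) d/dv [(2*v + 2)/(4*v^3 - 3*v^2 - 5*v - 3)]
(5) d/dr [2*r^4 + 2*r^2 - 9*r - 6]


(1) = 2*q - 2
(2) = -4
(3) = (7.995*cos(l) + 8.1016)*sin(l)/(0.75*cos(l)^2 + 1.52*cos(l) - 3.81)^2
(4) = 2*(-8*v^3 - 9*v^2 + 6*v + 2)/(16*v^6 - 24*v^5 - 31*v^4 + 6*v^3 + 43*v^2 + 30*v + 9)
(5) = 8*r^3 + 4*r - 9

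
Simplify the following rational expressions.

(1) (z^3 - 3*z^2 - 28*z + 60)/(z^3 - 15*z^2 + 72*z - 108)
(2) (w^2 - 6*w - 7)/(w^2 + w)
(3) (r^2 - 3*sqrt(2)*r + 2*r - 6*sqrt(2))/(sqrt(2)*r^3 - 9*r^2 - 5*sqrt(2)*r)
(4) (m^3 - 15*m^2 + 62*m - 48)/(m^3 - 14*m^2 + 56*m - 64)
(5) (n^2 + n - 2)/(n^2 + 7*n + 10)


(1) = (z^2 + 3*z - 10)/(z^2 - 9*z + 18)
(2) = (w - 7)/w
(3) = (r^2 + r*(2 - 3*sqrt(2)) - 6*sqrt(2))/(sqrt(2)*r^3 - 9*r^2 - 5*sqrt(2)*r)
(4) = (m^2 - 7*m + 6)/(m^2 - 6*m + 8)
(5) = (n - 1)/(n + 5)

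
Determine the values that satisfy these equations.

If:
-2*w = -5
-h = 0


Then:
h = 0
w = 5/2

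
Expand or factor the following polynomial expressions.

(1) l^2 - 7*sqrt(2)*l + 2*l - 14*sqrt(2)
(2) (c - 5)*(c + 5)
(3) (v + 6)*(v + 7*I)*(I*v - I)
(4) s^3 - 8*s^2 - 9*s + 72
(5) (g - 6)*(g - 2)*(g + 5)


(1) = (l + 2)*(l - 7*sqrt(2))
(2) = c^2 - 25
(3) = I*v^3 - 7*v^2 + 5*I*v^2 - 35*v - 6*I*v + 42
(4) = (s - 8)*(s - 3)*(s + 3)
(5) = g^3 - 3*g^2 - 28*g + 60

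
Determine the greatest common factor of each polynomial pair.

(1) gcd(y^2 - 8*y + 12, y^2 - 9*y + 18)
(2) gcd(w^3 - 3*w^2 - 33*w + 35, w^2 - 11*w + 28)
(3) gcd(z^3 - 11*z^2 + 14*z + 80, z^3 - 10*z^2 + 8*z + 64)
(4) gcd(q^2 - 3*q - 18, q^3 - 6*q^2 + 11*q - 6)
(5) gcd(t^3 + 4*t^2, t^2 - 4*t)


(1) = y - 6
(2) = gcd((w - 7)*(w - 1)*(w + 5), (w - 7)*(w - 4)) = w - 7
(3) = z^2 - 6*z - 16
(4) = gcd((q - 6)*(q + 3), (q - 3)*(q - 2)*(q - 1)) = 1
(5) = gcd(t^2*(t + 4), t*(t - 4)) = t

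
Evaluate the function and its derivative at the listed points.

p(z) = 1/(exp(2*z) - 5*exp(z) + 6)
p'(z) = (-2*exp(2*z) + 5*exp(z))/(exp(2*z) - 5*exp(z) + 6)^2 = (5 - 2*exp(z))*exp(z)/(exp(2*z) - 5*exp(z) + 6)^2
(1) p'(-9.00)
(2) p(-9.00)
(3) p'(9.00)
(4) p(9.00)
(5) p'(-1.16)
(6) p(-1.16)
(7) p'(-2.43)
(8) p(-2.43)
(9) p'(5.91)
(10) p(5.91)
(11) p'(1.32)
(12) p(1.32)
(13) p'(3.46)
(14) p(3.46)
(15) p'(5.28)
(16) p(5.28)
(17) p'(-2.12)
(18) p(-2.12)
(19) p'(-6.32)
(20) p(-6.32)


(1) = 0.00
(2) = 0.17
(3) = -0.00
(4) = 0.00
(5) = 0.07
(6) = 0.22
(7) = 0.01
(8) = 0.18
(9) = -0.00
(10) = 0.00
(11) = -5.54
(12) = 0.77
(13) = -0.00
(14) = 0.00
(15) = -0.00
(16) = 0.00
(17) = 0.02
(18) = 0.18
(19) = 0.00
(20) = 0.17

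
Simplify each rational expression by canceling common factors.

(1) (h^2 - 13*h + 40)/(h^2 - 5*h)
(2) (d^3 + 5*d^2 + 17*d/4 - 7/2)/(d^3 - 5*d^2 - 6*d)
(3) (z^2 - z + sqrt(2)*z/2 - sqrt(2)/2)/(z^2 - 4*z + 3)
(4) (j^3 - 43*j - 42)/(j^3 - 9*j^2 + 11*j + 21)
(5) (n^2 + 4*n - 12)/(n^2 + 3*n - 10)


(1) = (h - 8)/h
(2) = (4*d^3 + 20*d^2 + 17*d - 14)/(4*d^3 - 20*d^2 - 24*d)
(3) = (2*z + sqrt(2))/(2*z - 6)
(4) = (j + 6)/(j - 3)
(5) = (n + 6)/(n + 5)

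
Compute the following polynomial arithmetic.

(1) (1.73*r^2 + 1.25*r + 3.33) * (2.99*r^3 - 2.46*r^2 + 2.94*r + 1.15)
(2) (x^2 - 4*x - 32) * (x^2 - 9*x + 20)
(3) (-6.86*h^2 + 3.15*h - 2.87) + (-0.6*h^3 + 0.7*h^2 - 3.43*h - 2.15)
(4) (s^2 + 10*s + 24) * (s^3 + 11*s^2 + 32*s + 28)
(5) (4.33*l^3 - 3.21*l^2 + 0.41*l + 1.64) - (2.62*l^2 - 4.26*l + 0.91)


(1) = 5.1727*r^5 - 0.5183*r^4 + 11.9679*r^3 - 2.5273*r^2 + 11.2277*r + 3.8295
(2) = x^4 - 13*x^3 + 24*x^2 + 208*x - 640
(3) = -0.6*h^3 - 6.16*h^2 - 0.28*h - 5.02
(4) = s^5 + 21*s^4 + 166*s^3 + 612*s^2 + 1048*s + 672
(5) = 4.33*l^3 - 5.83*l^2 + 4.67*l + 0.73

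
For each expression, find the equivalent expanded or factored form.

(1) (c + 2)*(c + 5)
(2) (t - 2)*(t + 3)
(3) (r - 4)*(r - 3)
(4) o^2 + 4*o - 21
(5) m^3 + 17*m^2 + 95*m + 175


(1) = c^2 + 7*c + 10
(2) = t^2 + t - 6
(3) = r^2 - 7*r + 12
(4) = (o - 3)*(o + 7)
(5) = (m + 5)^2*(m + 7)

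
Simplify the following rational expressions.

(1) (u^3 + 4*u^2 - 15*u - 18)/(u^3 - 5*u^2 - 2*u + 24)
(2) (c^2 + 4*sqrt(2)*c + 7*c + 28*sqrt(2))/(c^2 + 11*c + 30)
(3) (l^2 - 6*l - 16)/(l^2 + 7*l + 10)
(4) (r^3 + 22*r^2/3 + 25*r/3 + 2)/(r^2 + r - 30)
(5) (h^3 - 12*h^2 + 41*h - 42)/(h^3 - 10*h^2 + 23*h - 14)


(1) = (u^2 + 7*u + 6)/(u^2 - 2*u - 8)
(2) = (c^2 + c*(4*sqrt(2) + 7) + 28*sqrt(2))/(c^2 + 11*c + 30)
(3) = (l - 8)/(l + 5)
(4) = (3*r^2 + 4*r + 1)/(3*r - 15)
(5) = (h - 3)/(h - 1)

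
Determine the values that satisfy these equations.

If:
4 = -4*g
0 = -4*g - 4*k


Then:
g = -1
k = 1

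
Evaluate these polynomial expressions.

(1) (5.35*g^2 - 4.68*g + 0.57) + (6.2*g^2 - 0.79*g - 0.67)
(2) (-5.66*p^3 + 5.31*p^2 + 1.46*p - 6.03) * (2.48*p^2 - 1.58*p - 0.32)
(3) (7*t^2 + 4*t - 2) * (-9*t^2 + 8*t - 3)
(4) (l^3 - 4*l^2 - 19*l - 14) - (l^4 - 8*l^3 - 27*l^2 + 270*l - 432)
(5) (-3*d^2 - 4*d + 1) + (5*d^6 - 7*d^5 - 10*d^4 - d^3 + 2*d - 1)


(1) = 11.55*g^2 - 5.47*g - 0.1
(2) = -14.0368*p^5 + 22.1116*p^4 - 2.9578*p^3 - 18.9604*p^2 + 9.0602*p + 1.9296
(3) = -63*t^4 + 20*t^3 + 29*t^2 - 28*t + 6
(4) = -l^4 + 9*l^3 + 23*l^2 - 289*l + 418
(5) = 5*d^6 - 7*d^5 - 10*d^4 - d^3 - 3*d^2 - 2*d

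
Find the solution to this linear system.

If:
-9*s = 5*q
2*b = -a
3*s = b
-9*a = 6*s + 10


Then:
a = -5/4
b = 5/8
q = -3/8
s = 5/24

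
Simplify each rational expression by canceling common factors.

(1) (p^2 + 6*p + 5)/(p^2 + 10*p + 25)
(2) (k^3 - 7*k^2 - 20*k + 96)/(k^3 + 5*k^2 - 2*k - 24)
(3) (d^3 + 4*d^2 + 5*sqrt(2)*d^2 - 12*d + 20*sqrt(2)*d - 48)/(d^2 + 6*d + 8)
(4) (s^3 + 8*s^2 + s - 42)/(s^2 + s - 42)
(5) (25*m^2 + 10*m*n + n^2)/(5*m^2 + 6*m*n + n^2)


(1) = (p + 1)/(p + 5)
(2) = (k^2 - 11*k + 24)/(k^2 + k - 6)
(3) = (d^2 + 5*sqrt(2)*d - 12)/(d + 2)
(4) = (s^2 + s - 6)/(s - 6)
(5) = (5*m + n)/(m + n)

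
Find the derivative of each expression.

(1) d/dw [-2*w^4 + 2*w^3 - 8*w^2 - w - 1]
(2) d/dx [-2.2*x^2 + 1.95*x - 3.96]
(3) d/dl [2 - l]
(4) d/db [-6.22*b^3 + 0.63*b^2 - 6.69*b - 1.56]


(1) = -8*w^3 + 6*w^2 - 16*w - 1
(2) = 1.95 - 4.4*x
(3) = -1
(4) = -18.66*b^2 + 1.26*b - 6.69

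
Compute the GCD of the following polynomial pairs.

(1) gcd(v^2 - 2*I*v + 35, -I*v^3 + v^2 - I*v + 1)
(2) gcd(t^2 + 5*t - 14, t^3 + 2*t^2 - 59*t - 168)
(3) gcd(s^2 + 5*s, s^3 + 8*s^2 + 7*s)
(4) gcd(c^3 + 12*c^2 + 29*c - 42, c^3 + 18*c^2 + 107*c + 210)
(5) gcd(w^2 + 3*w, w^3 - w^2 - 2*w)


(1) = 1
(2) = gcd((t - 2)*(t + 7), (t - 8)*(t + 3)*(t + 7)) = t + 7
(3) = s
(4) = gcd((c - 1)*(c + 6)*(c + 7), (c + 5)*(c + 6)*(c + 7)) = c^2 + 13*c + 42
(5) = w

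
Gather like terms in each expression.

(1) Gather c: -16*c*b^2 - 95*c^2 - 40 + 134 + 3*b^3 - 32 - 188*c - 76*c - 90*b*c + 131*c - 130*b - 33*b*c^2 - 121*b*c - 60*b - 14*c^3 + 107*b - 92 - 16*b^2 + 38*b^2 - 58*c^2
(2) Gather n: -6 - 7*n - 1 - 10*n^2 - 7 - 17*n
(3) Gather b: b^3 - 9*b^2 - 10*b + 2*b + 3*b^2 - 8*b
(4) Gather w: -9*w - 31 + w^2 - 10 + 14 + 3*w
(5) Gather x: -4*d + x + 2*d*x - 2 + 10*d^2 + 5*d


(1) = 3*b^3 + 22*b^2 - 83*b - 14*c^3 + c^2*(-33*b - 153) + c*(-16*b^2 - 211*b - 133) - 30
(2) = -10*n^2 - 24*n - 14
(3) = b^3 - 6*b^2 - 16*b
(4) = w^2 - 6*w - 27
(5) = 10*d^2 + d + x*(2*d + 1) - 2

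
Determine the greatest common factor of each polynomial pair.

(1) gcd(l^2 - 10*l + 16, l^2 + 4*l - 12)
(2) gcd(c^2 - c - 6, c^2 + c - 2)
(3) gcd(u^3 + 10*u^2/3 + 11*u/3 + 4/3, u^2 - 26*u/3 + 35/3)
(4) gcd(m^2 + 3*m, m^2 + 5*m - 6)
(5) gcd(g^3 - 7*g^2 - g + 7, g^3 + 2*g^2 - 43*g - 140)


(1) = l - 2
(2) = gcd((c - 3)*(c + 2), (c - 1)*(c + 2)) = c + 2
(3) = gcd((u + 1)^2*(u + 4/3), (u - 7)*(u - 5/3)) = 1
(4) = 1
(5) = g - 7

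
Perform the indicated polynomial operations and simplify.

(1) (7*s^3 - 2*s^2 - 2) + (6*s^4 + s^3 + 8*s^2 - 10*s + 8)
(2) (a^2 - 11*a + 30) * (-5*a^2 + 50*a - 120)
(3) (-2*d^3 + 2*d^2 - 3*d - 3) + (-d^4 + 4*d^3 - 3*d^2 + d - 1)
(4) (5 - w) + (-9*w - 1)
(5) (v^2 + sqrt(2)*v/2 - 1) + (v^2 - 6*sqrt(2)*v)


(1) = 6*s^4 + 8*s^3 + 6*s^2 - 10*s + 6
(2) = -5*a^4 + 105*a^3 - 820*a^2 + 2820*a - 3600
(3) = -d^4 + 2*d^3 - d^2 - 2*d - 4
(4) = 4 - 10*w
(5) = 2*v^2 - 11*sqrt(2)*v/2 - 1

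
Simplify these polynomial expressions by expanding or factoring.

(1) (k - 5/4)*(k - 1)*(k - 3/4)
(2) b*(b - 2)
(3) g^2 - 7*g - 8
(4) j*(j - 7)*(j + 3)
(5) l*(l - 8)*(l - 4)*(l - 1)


(1) = k^3 - 3*k^2 + 47*k/16 - 15/16
(2) = b^2 - 2*b
(3) = (g - 8)*(g + 1)
(4) = j^3 - 4*j^2 - 21*j
(5) = l^4 - 13*l^3 + 44*l^2 - 32*l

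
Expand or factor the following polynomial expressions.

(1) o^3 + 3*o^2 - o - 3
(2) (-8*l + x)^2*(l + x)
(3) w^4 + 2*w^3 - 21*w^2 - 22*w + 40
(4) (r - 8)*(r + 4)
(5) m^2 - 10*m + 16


(1) = (o - 1)*(o + 1)*(o + 3)
(2) = 64*l^3 + 48*l^2*x - 15*l*x^2 + x^3
(3) = (w - 4)*(w - 1)*(w + 2)*(w + 5)
(4) = r^2 - 4*r - 32
(5) = (m - 8)*(m - 2)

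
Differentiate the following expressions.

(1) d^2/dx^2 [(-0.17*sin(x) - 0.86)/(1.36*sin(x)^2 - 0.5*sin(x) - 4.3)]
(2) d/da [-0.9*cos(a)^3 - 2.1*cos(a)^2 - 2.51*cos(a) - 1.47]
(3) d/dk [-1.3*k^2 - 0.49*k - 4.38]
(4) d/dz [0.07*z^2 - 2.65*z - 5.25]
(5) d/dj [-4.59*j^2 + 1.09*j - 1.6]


(1) = (-0.314432*sin(x)^5 - 6.478224*sin(x)^4 - 3.581696*sin(x)^3 - 10.422684*sin(x)^2 + 1.16186*sin(x) + 9.75756)/(-1.36*sin(x)^2 + 0.5*sin(x) + 4.3)^3
(2) = (2.7*cos(a)^2 + 4.2*cos(a) + 2.51)*sin(a)
(3) = -2.6*k - 0.49
(4) = 0.14*z - 2.65
(5) = 1.09 - 9.18*j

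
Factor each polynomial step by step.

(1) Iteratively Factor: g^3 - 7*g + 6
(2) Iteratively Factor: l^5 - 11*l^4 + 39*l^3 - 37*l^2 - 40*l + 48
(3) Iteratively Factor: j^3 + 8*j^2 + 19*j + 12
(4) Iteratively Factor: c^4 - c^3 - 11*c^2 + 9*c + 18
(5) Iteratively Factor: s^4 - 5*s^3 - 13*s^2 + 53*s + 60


(1) = (g - 2)*(g^2 + 2*g - 3) = (g - 2)*(g + 3)*(g - 1)
(2) = (l - 4)*(l^4 - 7*l^3 + 11*l^2 + 7*l - 12) = (l - 4)*(l + 1)*(l^3 - 8*l^2 + 19*l - 12) = (l - 4)*(l - 3)*(l + 1)*(l^2 - 5*l + 4) = (l - 4)*(l - 3)*(l - 1)*(l + 1)*(l - 4)
(3) = (j + 1)*(j^2 + 7*j + 12) = (j + 1)*(j + 3)*(j + 4)
(4) = (c + 3)*(c^3 - 4*c^2 + c + 6) = (c - 2)*(c + 3)*(c^2 - 2*c - 3) = (c - 2)*(c + 1)*(c + 3)*(c - 3)
(5) = (s + 3)*(s^3 - 8*s^2 + 11*s + 20) = (s - 4)*(s + 3)*(s^2 - 4*s - 5) = (s - 5)*(s - 4)*(s + 3)*(s + 1)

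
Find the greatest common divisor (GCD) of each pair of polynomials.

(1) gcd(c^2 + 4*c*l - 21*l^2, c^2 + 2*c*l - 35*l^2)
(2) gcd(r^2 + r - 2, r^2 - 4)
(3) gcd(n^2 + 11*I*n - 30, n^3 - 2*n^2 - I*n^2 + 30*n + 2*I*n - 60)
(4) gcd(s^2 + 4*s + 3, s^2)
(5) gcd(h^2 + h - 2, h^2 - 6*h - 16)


(1) = gcd((c - 3*l)*(c + 7*l), (c - 5*l)*(c + 7*l)) = c + 7*l
(2) = r + 2
(3) = gcd((n + 5*I)*(n + 6*I), (n - 2)*(n - 6*I)*(n + 5*I)) = n + 5*I
(4) = gcd((s + 1)*(s + 3), s^2) = 1
(5) = h + 2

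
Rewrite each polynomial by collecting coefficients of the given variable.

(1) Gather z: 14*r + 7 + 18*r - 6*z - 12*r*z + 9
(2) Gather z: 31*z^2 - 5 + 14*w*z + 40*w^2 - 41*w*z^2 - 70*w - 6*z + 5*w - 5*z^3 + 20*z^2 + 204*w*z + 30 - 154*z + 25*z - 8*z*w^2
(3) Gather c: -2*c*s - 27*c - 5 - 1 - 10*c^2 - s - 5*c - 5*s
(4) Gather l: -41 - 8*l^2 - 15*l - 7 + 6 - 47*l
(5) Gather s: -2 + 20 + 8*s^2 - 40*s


(1) = 32*r + z*(-12*r - 6) + 16
(2) = 40*w^2 - 65*w - 5*z^3 + z^2*(51 - 41*w) + z*(-8*w^2 + 218*w - 135) + 25
(3) = -10*c^2 + c*(-2*s - 32) - 6*s - 6
(4) = -8*l^2 - 62*l - 42
(5) = 8*s^2 - 40*s + 18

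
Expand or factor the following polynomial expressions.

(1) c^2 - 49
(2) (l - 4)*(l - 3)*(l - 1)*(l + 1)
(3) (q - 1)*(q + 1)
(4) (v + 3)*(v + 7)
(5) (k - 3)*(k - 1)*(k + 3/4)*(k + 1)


(1) = (c - 7)*(c + 7)
(2) = l^4 - 7*l^3 + 11*l^2 + 7*l - 12
(3) = q^2 - 1
(4) = v^2 + 10*v + 21
(5) = k^4 - 9*k^3/4 - 13*k^2/4 + 9*k/4 + 9/4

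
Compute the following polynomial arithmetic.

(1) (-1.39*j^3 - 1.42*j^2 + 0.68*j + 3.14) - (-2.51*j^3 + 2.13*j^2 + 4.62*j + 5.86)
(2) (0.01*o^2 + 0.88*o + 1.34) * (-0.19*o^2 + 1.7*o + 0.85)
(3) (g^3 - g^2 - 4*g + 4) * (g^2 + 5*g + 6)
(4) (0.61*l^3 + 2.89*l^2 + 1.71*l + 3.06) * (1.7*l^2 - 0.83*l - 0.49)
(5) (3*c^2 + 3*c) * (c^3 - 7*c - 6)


(1) = 1.12*j^3 - 3.55*j^2 - 3.94*j - 2.72
(2) = -0.0019*o^4 - 0.1502*o^3 + 1.2499*o^2 + 3.026*o + 1.139
(3) = g^5 + 4*g^4 - 3*g^3 - 22*g^2 - 4*g + 24
(4) = 1.037*l^5 + 4.4067*l^4 + 0.2094*l^3 + 2.3666*l^2 - 3.3777*l - 1.4994
(5) = 3*c^5 + 3*c^4 - 21*c^3 - 39*c^2 - 18*c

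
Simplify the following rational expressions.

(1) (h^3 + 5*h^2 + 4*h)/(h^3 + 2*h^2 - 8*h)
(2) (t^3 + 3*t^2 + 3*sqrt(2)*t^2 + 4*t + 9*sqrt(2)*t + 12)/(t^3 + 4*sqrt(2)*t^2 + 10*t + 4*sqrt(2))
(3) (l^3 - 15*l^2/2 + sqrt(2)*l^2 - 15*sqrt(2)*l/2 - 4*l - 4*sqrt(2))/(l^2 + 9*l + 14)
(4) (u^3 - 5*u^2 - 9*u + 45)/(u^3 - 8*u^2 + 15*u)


(1) = (h + 1)/(h - 2)
(2) = (t + 3)/(t + sqrt(2))
(3) = (2*l^3 + l^2*(-15 + 2*sqrt(2)) + l*(-15*sqrt(2) - 8) - 8*sqrt(2))/(2*l^2 + 18*l + 28)
(4) = (u + 3)/u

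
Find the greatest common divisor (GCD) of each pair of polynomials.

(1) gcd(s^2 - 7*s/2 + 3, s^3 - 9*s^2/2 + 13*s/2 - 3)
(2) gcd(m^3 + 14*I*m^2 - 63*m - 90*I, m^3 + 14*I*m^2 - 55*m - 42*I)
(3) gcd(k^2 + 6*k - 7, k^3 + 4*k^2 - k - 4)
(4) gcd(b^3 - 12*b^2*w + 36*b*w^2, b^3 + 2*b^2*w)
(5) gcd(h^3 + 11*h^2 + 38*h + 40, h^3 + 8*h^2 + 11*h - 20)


(1) = s^2 - 7*s/2 + 3
(2) = gcd((m + 3*I)*(m + 5*I)*(m + 6*I), (m + I)*(m + 6*I)*(m + 7*I)) = m + 6*I
(3) = k - 1
(4) = gcd(b*(b - 6*w)^2, b^2*(b + 2*w)) = b
(5) = h^2 + 9*h + 20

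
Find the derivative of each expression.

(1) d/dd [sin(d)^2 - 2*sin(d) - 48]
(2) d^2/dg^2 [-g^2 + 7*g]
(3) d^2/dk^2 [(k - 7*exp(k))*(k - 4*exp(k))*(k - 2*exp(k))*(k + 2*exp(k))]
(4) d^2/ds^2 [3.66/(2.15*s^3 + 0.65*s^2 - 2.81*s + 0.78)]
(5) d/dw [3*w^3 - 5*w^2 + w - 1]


(1) = 2*(sin(d) - 1)*cos(d)
(2) = -2
(3) = -11*k^3*exp(k) + 96*k^2*exp(2*k) - 66*k^2*exp(k) + 12*k^2 + 396*k*exp(3*k) + 192*k*exp(2*k) - 66*k*exp(k) - 1792*exp(4*k) + 264*exp(3*k) + 48*exp(2*k)
(4) = (-(47.214*s + 4.758)*(2.15*s^3 + 0.65*s^2 - 2.81*s + 0.78) + 3.66*(6.45*s^2 + 1.3*s - 2.81)*(12.9*s^2 + 2.6*s - 5.62))/(2.15*s^3 + 0.65*s^2 - 2.81*s + 0.78)^3
(5) = 9*w^2 - 10*w + 1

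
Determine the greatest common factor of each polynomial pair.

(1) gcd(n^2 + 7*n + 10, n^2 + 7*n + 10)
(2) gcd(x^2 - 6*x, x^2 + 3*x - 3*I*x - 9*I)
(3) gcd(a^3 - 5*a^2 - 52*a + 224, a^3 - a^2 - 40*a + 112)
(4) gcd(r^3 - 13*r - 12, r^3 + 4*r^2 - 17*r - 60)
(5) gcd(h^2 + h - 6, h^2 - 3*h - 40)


(1) = n^2 + 7*n + 10
(2) = 1
(3) = a^2 + 3*a - 28
(4) = gcd((r - 4)*(r + 1)*(r + 3), (r - 4)*(r + 3)*(r + 5)) = r^2 - r - 12
(5) = 1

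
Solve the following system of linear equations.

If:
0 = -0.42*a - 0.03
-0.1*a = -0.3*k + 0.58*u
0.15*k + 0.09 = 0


Then:
a = -0.07
k = -0.60
u = -0.30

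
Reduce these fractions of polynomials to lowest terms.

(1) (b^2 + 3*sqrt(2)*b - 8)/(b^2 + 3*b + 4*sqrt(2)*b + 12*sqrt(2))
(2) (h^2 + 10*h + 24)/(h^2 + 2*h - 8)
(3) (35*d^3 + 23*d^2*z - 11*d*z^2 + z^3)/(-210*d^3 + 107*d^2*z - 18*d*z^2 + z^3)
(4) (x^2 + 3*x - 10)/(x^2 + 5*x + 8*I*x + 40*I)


(1) = (b - sqrt(2))/(b + 3)
(2) = (h + 6)/(h - 2)
(3) = (d + z)/(-6*d + z)
(4) = (x - 2)/(x + 8*I)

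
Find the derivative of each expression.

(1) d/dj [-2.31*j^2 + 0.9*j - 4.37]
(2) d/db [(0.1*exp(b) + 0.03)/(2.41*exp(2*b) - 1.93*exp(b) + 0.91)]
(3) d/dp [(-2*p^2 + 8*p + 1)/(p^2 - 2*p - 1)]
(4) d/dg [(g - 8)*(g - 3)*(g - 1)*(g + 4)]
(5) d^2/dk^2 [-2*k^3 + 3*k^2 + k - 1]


(1) = 0.9 - 4.62*j
(2) = (-0.241*exp(2*b) - 0.1446*exp(b) + 0.1489)*exp(b)/(5.8081*exp(4*b) - 9.3026*exp(3*b) + 8.1111*exp(2*b) - 3.5126*exp(b) + 0.8281)
(3) = 2*(-2*p^2 + p - 3)/(p^4 - 4*p^3 + 2*p^2 + 4*p + 1)
(4) = 4*g^3 - 24*g^2 - 26*g + 116
(5) = 6 - 12*k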